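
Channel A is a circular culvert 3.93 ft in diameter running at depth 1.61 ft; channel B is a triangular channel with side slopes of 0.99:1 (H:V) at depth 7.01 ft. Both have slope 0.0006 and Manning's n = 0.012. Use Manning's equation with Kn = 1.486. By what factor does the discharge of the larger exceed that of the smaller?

21

Channel A: For a circular section of diameter D = 3.93 ft at depth y = 1.61 ft, the central angle is θ = 2 arccos(1 − 2y/D) = 2.778 rad. Then A = (D²/8)(θ − sin θ) = 4.678 ft² and P = Dθ/2 = 5.459 ft. Hydraulic radius R = A/P = 4.678/5.459 = 0.8568 ft. Q_A = (1.486/0.012)·4.678·0.8568^(2/3)·√0.0006 = 12.8 ft³/s.
Channel B: For a triangular section with side slope z = 0.99: A = zy² = 0.99×7.01² = 48.65 ft²; P = 2y√(1+z²) = 2×7.01×1.407 = 19.73 ft. Hydraulic radius R = A/P = 48.65/19.73 = 2.466 ft. Q_B = (1.486/0.012)·48.65·2.466^(2/3)·√0.0006 = 269.3 ft³/s.
The larger discharge is 269.3 ft³/s and the smaller is 12.8 ft³/s; the ratio is 21.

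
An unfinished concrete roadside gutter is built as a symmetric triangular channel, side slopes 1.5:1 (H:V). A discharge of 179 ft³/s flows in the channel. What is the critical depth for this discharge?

At critical depth, Q² T / (g A³) = 1, i.e. A³/T = Q²/g = 179²/32.2 = 995.1.
Try y = 2.72 ft: A³/T = 167.5 — short.
Try y = 4.41 ft: A³/T = 1876 — over.
Try y = 3.88 ft: A³/T = 989.3 — close enough.

y_c = 3.88 ft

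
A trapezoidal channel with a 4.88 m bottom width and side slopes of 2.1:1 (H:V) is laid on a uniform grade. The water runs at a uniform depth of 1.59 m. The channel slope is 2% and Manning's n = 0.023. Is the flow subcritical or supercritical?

supercritical

With bottom width b = 4.88 m and side slope z = 2.1: A = (b + zy)y = (4.88 + 2.1×1.59)×1.59 = 13.07 m²; P = b + 2y√(1+z²) = 4.88 + 2×1.59×2.326 = 12.28 m.
Hydraulic radius R = A/P = 13.07/12.28 = 1.064 m.
V = (1/n) R^(2/3) √S = (1/0.023) × 1.064^(2/3) × √0.02 = 6.41 m/s. Hydraulic depth D_h = A/T = 13.07/11.56 = 1.131 m.
Froude number Fr = V/√(g·D_h) = 6.41/√(9.81×1.131) = 1.92, which is greater than 1, so the flow is supercritical.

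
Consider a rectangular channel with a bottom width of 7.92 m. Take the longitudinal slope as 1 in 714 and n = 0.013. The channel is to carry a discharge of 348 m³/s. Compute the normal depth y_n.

y_n = 7.98 m

Manning's equation rearranged: A R^(2/3) = nQ / (1·√S) = 0.013 × 348 / (√0.001401) = 120.9.
At y = 9.91 m: A R^(2/3) = 157 — too large.
At y = 6.5 m: A R^(2/3) = 93.83 — too small.
At y = 7.98 m: A R^(2/3) = 120.9 — close enough.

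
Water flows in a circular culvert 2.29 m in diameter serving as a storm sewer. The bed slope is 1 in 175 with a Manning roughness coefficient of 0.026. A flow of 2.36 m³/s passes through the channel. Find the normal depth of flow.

Manning's equation rearranged: A R^(2/3) = nQ / (1·√S) = 0.026 × 2.36 / (√0.005714) = 0.8117.
At y = 1.03 m: A R^(2/3) = 1.182 — high.
At y = 0.603 m: A R^(2/3) = 0.431 — low.
At y = 0.838 m: A R^(2/3) = 0.8118 — matches.

y_n = 0.838 m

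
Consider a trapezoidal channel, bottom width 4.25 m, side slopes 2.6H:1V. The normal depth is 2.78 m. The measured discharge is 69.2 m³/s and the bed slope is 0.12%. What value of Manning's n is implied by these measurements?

With bottom width b = 4.25 m and side slope z = 2.6: A = (b + zy)y = (4.25 + 2.6×2.78)×2.78 = 31.91 m²; P = b + 2y√(1+z²) = 4.25 + 2×2.78×2.786 = 19.74 m.
Hydraulic radius R = A/P = 31.91/19.74 = 1.617 m.
Rearranging Manning's equation: n = (1/Q) A R^(2/3) S^(1/2) = (1/69.2) × 31.91 × 1.617^(2/3) × √0.0012 = 0.022.

n = 0.022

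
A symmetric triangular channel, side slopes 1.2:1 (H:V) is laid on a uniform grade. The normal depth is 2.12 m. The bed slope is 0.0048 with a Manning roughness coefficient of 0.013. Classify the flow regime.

For a triangular section with side slope z = 1.2: A = zy² = 1.2×2.12² = 5.393 m²; P = 2y√(1+z²) = 2×2.12×1.562 = 6.623 m.
Hydraulic radius R = A/P = 5.393/6.623 = 0.8143 m.
V = (1/n) R^(2/3) √S = (1/0.013) × 0.8143^(2/3) × √0.0048 = 4.647 m/s. Hydraulic depth D_h = A/T = 5.393/5.088 = 1.06 m.
Froude number Fr = V/√(g·D_h) = 4.647/√(9.81×1.06) = 1.44, which is greater than 1, so the flow is supercritical.

supercritical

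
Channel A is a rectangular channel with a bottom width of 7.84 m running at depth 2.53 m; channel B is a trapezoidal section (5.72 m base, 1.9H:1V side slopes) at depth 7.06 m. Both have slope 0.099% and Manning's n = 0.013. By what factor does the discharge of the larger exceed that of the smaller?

Channel A: Flow area A = b·y = 7.84 × 2.53 = 19.84 m². Wetted perimeter P = b + 2y = 7.84 + 2×2.53 = 12.9 m. Hydraulic radius R = A/P = 19.84/12.9 = 1.538 m. Q_A = (1/0.013)·19.84·1.538^(2/3)·√0.00099 = 63.96 m³/s.
Channel B: With bottom width b = 5.72 m and side slope z = 1.9: A = (b + zy)y = (5.72 + 1.9×7.06)×7.06 = 135.1 m²; P = b + 2y√(1+z²) = 5.72 + 2×7.06×2.147 = 36.04 m. Hydraulic radius R = A/P = 135.1/36.04 = 3.749 m. Q_B = (1/0.013)·135.1·3.749^(2/3)·√0.00099 = 789 m³/s.
The larger discharge is 789 m³/s and the smaller is 63.96 m³/s; the ratio is 12.3.

12.3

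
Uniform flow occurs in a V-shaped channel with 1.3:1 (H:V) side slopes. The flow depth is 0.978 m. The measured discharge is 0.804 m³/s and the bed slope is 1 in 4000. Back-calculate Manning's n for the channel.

n = 0.013

For a triangular section with side slope z = 1.3: A = zy² = 1.3×0.978² = 1.243 m²; P = 2y√(1+z²) = 2×0.978×1.64 = 3.208 m.
Hydraulic radius R = A/P = 1.243/3.208 = 0.3876 m.
Rearranging Manning's equation: n = (1/Q) A R^(2/3) S^(1/2) = (1/0.804) × 1.243 × 0.3876^(2/3) × √0.00025 = 0.013.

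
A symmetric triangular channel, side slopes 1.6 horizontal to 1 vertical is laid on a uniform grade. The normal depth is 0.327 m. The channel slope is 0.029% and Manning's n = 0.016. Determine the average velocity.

V = 0.285 m/s

For a triangular section with side slope z = 1.6: A = zy² = 1.6×0.327² = 0.1711 m²; P = 2y√(1+z²) = 2×0.327×1.887 = 1.234 m.
Hydraulic radius R = A/P = 0.1711/1.234 = 0.1386 m.
From Manning's equation, V = (1/n) R^(2/3) S^(1/2) = (1/0.016) × 0.1386^(2/3) × 0.00029^(1/2) = 0.285 m/s.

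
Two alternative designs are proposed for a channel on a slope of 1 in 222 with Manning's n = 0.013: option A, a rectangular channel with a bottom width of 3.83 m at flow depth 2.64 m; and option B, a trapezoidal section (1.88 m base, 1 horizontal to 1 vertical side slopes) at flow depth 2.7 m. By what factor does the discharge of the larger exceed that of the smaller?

1.36

Channel A: Flow area A = b·y = 3.83 × 2.64 = 10.11 m². Wetted perimeter P = b + 2y = 3.83 + 2×2.64 = 9.11 m. Hydraulic radius R = A/P = 10.11/9.11 = 1.11 m. Q_A = (1/0.013)·10.11·1.11^(2/3)·√0.004505 = 55.96 m³/s.
Channel B: With bottom width b = 1.88 m and side slope z = 1: A = (b + zy)y = (1.88 + 1×2.7)×2.7 = 12.37 m²; P = b + 2y√(1+z²) = 1.88 + 2×2.7×1.414 = 9.517 m. Hydraulic radius R = A/P = 12.37/9.517 = 1.299 m. Q_B = (1/0.013)·12.37·1.299^(2/3)·√0.004505 = 76.02 m³/s.
The larger discharge is 76.02 m³/s and the smaller is 55.96 m³/s; the ratio is 1.36.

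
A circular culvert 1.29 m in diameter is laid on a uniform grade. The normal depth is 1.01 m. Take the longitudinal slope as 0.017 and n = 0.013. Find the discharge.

For a circular section of diameter D = 1.29 m at depth y = 1.01 m, the central angle is θ = 2 arccos(1 − 2y/D) = 4.345 rad. Then A = (D²/8)(θ − sin θ) = 1.098 m² and P = Dθ/2 = 2.802 m.
Hydraulic radius R = A/P = 1.098/2.802 = 0.3918 m.
Manning's equation: Q = (1/n) A R^(2/3) S^(1/2) = (1/0.013) × 1.098 × 0.3918^(2/3) × 0.017^(1/2) = 5.9 m³/s.

Q = 5.9 m³/s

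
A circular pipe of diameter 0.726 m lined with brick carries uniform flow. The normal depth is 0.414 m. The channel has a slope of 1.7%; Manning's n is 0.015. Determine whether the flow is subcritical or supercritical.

For a circular section of diameter D = 0.726 m at depth y = 0.414 m, the central angle is θ = 2 arccos(1 − 2y/D) = 3.424 rad. Then A = (D²/8)(θ − sin θ) = 0.2439 m² and P = Dθ/2 = 1.243 m.
Hydraulic radius R = A/P = 0.2439/1.243 = 0.1962 m.
V = (1/n) R^(2/3) √S = (1/0.015) × 0.1962^(2/3) × √0.017 = 2.935 m/s. Hydraulic depth D_h = A/T = 0.2439/0.7188 = 0.3393 m.
Froude number Fr = V/√(g·D_h) = 2.935/√(9.81×0.3393) = 1.61, which is greater than 1, so the flow is supercritical.

supercritical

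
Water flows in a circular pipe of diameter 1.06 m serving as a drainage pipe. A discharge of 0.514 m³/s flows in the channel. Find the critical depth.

y_c = 0.398 m

At critical depth, Q² T / (g A³) = 1, i.e. A³/T = Q²/g = 0.514²/9.81 = 0.02693.
Try y = 0.326 m: A³/T = 0.01251 — low.
Try y = 0.398 m: A³/T = 0.02704 — ≈ 0.02693.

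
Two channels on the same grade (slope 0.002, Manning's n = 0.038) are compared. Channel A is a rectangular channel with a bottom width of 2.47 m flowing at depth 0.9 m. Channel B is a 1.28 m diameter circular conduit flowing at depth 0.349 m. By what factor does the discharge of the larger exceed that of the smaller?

Channel A: Flow area A = b·y = 2.47 × 0.9 = 2.223 m². Wetted perimeter P = b + 2y = 2.47 + 2×0.9 = 4.27 m. Hydraulic radius R = A/P = 2.223/4.27 = 0.5206 m. Q_A = (1/0.038)·2.223·0.5206^(2/3)·√0.002 = 1.693 m³/s.
Channel B: For a circular section of diameter D = 1.28 m at depth y = 0.349 m, the central angle is θ = 2 arccos(1 − 2y/D) = 2.198 rad. Then A = (D²/8)(θ − sin θ) = 0.2842 m² and P = Dθ/2 = 1.406 m. Hydraulic radius R = A/P = 0.2842/1.406 = 0.2021 m. Q_B = (1/0.038)·0.2842·0.2021^(2/3)·√0.002 = 0.1152 m³/s.
The larger discharge is 1.693 m³/s and the smaller is 0.1152 m³/s; the ratio is 14.7.

14.7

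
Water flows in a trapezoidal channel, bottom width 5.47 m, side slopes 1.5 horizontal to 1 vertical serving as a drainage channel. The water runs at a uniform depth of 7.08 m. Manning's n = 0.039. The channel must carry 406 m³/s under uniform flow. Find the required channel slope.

S = 0.00341

With bottom width b = 5.47 m and side slope z = 1.5: A = (b + zy)y = (5.47 + 1.5×7.08)×7.08 = 113.9 m²; P = b + 2y√(1+z²) = 5.47 + 2×7.08×1.803 = 31 m.
Hydraulic radius R = A/P = 113.9/31 = 3.675 m.
From Manning's equation, S = [nQ / (1 A R^(2/3))]² = [0.039 × 406 / (1 × 113.9 × 3.675^(2/3))]² = 0.00341.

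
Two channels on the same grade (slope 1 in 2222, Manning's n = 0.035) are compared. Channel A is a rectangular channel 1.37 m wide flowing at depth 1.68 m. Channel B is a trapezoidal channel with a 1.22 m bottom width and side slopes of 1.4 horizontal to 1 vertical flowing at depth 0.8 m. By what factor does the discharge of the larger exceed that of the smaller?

Channel A: Flow area A = b·y = 1.37 × 1.68 = 2.302 m². Wetted perimeter P = b + 2y = 1.37 + 2×1.68 = 4.73 m. Hydraulic radius R = A/P = 2.302/4.73 = 0.4866 m. Q_A = (1/0.035)·2.302·0.4866^(2/3)·√0.00045 = 0.863 m³/s.
Channel B: With bottom width b = 1.22 m and side slope z = 1.4: A = (b + zy)y = (1.22 + 1.4×0.8)×0.8 = 1.872 m²; P = b + 2y√(1+z²) = 1.22 + 2×0.8×1.72 = 3.973 m. Hydraulic radius R = A/P = 1.872/3.973 = 0.4712 m. Q_B = (1/0.035)·1.872·0.4712^(2/3)·√0.00045 = 0.6871 m³/s.
The larger discharge is 0.863 m³/s and the smaller is 0.6871 m³/s; the ratio is 1.26.

1.26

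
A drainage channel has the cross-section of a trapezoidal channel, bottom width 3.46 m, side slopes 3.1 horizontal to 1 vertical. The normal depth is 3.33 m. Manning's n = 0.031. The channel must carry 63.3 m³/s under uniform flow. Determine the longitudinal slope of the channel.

S = 0.00082

With bottom width b = 3.46 m and side slope z = 3.1: A = (b + zy)y = (3.46 + 3.1×3.33)×3.33 = 45.9 m²; P = b + 2y√(1+z²) = 3.46 + 2×3.33×3.257 = 25.15 m.
Hydraulic radius R = A/P = 45.9/25.15 = 1.825 m.
From Manning's equation, S = [nQ / (1 A R^(2/3))]² = [0.031 × 63.3 / (1 × 45.9 × 1.825^(2/3))]² = 0.00082.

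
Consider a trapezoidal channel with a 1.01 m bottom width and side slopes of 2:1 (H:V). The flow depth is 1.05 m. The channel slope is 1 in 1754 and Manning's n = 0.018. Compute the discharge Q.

Q = 2.99 m³/s

With bottom width b = 1.01 m and side slope z = 2: A = (b + zy)y = (1.01 + 2×1.05)×1.05 = 3.266 m²; P = b + 2y√(1+z²) = 1.01 + 2×1.05×2.236 = 5.706 m.
Hydraulic radius R = A/P = 3.266/5.706 = 0.5723 m.
Manning's equation: Q = (1/n) A R^(2/3) S^(1/2) = (1/0.018) × 3.266 × 0.5723^(2/3) × 0.0005701^(1/2) = 2.99 m³/s.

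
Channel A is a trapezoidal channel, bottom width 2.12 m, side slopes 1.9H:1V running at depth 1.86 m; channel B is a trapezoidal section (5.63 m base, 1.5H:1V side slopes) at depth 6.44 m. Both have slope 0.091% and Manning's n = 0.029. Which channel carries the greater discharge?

channel B

Channel A: With bottom width b = 2.12 m and side slope z = 1.9: A = (b + zy)y = (2.12 + 1.9×1.86)×1.86 = 10.52 m²; P = b + 2y√(1+z²) = 2.12 + 2×1.86×2.147 = 10.11 m. Hydraulic radius R = A/P = 10.52/10.11 = 1.04 m. Q_A = (1/0.029)·10.52·1.04^(2/3)·√0.00091 = 11.23 m³/s.
Channel B: With bottom width b = 5.63 m and side slope z = 1.5: A = (b + zy)y = (5.63 + 1.5×6.44)×6.44 = 98.47 m²; P = b + 2y√(1+z²) = 5.63 + 2×6.44×1.803 = 28.85 m. Hydraulic radius R = A/P = 98.47/28.85 = 3.413 m. Q_B = (1/0.029)·98.47·3.413^(2/3)·√0.00091 = 232.2 m³/s.
Q_A = 11.23 m³/s vs Q_B = 232.2 m³/s, so channel B carries more.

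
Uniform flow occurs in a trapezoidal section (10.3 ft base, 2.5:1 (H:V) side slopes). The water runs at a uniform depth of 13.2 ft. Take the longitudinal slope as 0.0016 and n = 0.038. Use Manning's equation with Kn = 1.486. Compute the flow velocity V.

V = 5.74 ft/s

With bottom width b = 10.3 ft and side slope z = 2.5: A = (b + zy)y = (10.3 + 2.5×13.2)×13.2 = 571.6 ft²; P = b + 2y√(1+z²) = 10.3 + 2×13.2×2.693 = 81.38 ft.
Hydraulic radius R = A/P = 571.6/81.38 = 7.023 ft.
From Manning's equation, V = (1.486/n) R^(2/3) S^(1/2) = (1.486/0.038) × 7.023^(2/3) × 0.0016^(1/2) = 5.74 ft/s.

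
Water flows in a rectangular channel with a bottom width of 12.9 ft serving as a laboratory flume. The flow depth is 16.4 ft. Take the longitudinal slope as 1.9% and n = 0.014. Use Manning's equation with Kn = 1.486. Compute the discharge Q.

Q = 8600 ft³/s

Flow area A = b·y = 12.9 × 16.4 = 211.6 ft². Wetted perimeter P = b + 2y = 12.9 + 2×16.4 = 45.7 ft.
Hydraulic radius R = A/P = 211.6/45.7 = 4.629 ft.
Manning's equation: Q = (1.486/n) A R^(2/3) S^(1/2) = (1.486/0.014) × 211.6 × 4.629^(2/3) × 0.019^(1/2) = 8600 ft³/s.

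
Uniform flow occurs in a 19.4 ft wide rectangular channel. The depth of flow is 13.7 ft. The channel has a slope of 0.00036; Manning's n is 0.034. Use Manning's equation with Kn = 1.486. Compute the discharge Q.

Flow area A = b·y = 19.4 × 13.7 = 265.8 ft². Wetted perimeter P = b + 2y = 19.4 + 2×13.7 = 46.8 ft.
Hydraulic radius R = A/P = 265.8/46.8 = 5.679 ft.
Manning's equation: Q = (1.486/n) A R^(2/3) S^(1/2) = (1.486/0.034) × 265.8 × 5.679^(2/3) × 0.00036^(1/2) = 702 ft³/s.

Q = 702 ft³/s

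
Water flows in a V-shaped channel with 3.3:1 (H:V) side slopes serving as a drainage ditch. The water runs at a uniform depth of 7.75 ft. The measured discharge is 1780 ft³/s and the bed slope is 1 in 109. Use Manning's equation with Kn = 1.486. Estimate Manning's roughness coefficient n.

For a triangular section with side slope z = 3.3: A = zy² = 3.3×7.75² = 198.2 ft²; P = 2y√(1+z²) = 2×7.75×3.448 = 53.45 ft.
Hydraulic radius R = A/P = 198.2/53.45 = 3.708 ft.
Rearranging Manning's equation: n = (1.486/Q) A R^(2/3) S^(1/2) = (1.486/1780) × 198.2 × 3.708^(2/3) × √0.009174 = 0.038.

n = 0.038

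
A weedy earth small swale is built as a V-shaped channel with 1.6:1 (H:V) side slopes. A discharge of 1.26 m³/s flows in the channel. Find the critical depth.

y_c = 0.661 m

At critical depth, Q² T / (g A³) = 1, i.e. A³/T = Q²/g = 1.26²/9.81 = 0.1618.
Trying y = 0.754 m: A³/T = 0.3119 — too large.
Trying y = 0.561 m: A³/T = 0.07113 — too small.
Trying y = 0.661 m: A³/T = 0.1615 — matches.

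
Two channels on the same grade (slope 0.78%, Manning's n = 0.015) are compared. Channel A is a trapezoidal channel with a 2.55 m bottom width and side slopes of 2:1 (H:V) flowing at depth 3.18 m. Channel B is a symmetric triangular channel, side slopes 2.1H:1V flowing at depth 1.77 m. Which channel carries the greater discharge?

Channel A: With bottom width b = 2.55 m and side slope z = 2: A = (b + zy)y = (2.55 + 2×3.18)×3.18 = 28.33 m²; P = b + 2y√(1+z²) = 2.55 + 2×3.18×2.236 = 16.77 m. Hydraulic radius R = A/P = 28.33/16.77 = 1.689 m. Q_A = (1/0.015)·28.33·1.689^(2/3)·√0.0078 = 236.6 m³/s.
Channel B: For a triangular section with side slope z = 2.1: A = zy² = 2.1×1.77² = 6.579 m²; P = 2y√(1+z²) = 2×1.77×2.326 = 8.234 m. Hydraulic radius R = A/P = 6.579/8.234 = 0.799 m. Q_B = (1/0.015)·6.579·0.799^(2/3)·√0.0078 = 33.36 m³/s.
Q_A = 236.6 m³/s vs Q_B = 33.36 m³/s, so channel A carries more.

channel A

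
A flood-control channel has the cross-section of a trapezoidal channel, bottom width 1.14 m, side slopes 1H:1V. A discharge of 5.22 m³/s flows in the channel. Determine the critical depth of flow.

y_c = 0.969 m

At critical depth, Q² T / (g A³) = 1, i.e. A³/T = Q²/g = 5.22²/9.81 = 2.778.
Trying y = 1.15 m: A³/T = 5.309 — over.
Trying y = 0.847 m: A³/T = 1.682 — short.
Trying y = 0.969 m: A³/T = 2.773 — ≈ 2.778.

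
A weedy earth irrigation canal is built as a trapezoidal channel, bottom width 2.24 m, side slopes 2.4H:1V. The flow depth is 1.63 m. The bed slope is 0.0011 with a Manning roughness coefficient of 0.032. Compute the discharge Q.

With bottom width b = 2.24 m and side slope z = 2.4: A = (b + zy)y = (2.24 + 2.4×1.63)×1.63 = 10.03 m²; P = b + 2y√(1+z²) = 2.24 + 2×1.63×2.6 = 10.72 m.
Hydraulic radius R = A/P = 10.03/10.72 = 0.9358 m.
Manning's equation: Q = (1/n) A R^(2/3) S^(1/2) = (1/0.032) × 10.03 × 0.9358^(2/3) × 0.0011^(1/2) = 9.94 m³/s.

Q = 9.94 m³/s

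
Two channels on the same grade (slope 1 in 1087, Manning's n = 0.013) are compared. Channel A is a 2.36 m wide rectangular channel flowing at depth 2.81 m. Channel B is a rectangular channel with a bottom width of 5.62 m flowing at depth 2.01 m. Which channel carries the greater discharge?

channel B

Channel A: Flow area A = b·y = 2.36 × 2.81 = 6.632 m². Wetted perimeter P = b + 2y = 2.36 + 2×2.81 = 7.98 m. Hydraulic radius R = A/P = 6.632/7.98 = 0.831 m. Q_A = (1/0.013)·6.632·0.831^(2/3)·√0.00092 = 13.68 m³/s.
Channel B: Flow area A = b·y = 5.62 × 2.01 = 11.3 m². Wetted perimeter P = b + 2y = 5.62 + 2×2.01 = 9.64 m. Hydraulic radius R = A/P = 11.3/9.64 = 1.172 m. Q_B = (1/0.013)·11.3·1.172^(2/3)·√0.00092 = 29.29 m³/s.
Q_A = 13.68 m³/s vs Q_B = 29.29 m³/s, so channel B carries more.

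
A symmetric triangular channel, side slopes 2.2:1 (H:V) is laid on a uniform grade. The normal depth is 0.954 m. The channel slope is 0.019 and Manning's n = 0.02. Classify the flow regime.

For a triangular section with side slope z = 2.2: A = zy² = 2.2×0.954² = 2.002 m²; P = 2y√(1+z²) = 2×0.954×2.417 = 4.611 m.
Hydraulic radius R = A/P = 2.002/4.611 = 0.4342 m.
V = (1/n) R^(2/3) √S = (1/0.02) × 0.4342^(2/3) × √0.019 = 3.952 m/s. Hydraulic depth D_h = A/T = 2.002/4.198 = 0.477 m.
Froude number Fr = V/√(g·D_h) = 3.952/√(9.81×0.477) = 1.83, which is greater than 1, so the flow is supercritical.

supercritical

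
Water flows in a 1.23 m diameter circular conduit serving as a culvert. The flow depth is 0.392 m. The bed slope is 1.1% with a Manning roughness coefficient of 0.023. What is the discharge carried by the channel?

Q = 0.543 m³/s

For a circular section of diameter D = 1.23 m at depth y = 0.392 m, the central angle is θ = 2 arccos(1 − 2y/D) = 2.399 rad. Then A = (D²/8)(θ − sin θ) = 0.326 m² and P = Dθ/2 = 1.476 m.
Hydraulic radius R = A/P = 0.326/1.476 = 0.2209 m.
Manning's equation: Q = (1/n) A R^(2/3) S^(1/2) = (1/0.023) × 0.326 × 0.2209^(2/3) × 0.011^(1/2) = 0.543 m³/s.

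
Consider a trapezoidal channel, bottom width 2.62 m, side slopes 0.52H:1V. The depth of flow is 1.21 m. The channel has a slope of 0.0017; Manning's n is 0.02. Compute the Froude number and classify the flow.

With bottom width b = 2.62 m and side slope z = 0.52: A = (b + zy)y = (2.62 + 0.52×1.21)×1.21 = 3.932 m²; P = b + 2y√(1+z²) = 2.62 + 2×1.21×1.127 = 5.348 m.
Hydraulic radius R = A/P = 3.932/5.348 = 0.7352 m.
V = (1/n) R^(2/3) √S = (1/0.02) × 0.7352^(2/3) × √0.0017 = 1.679 m/s. Hydraulic depth D_h = A/T = 3.932/3.878 = 1.014 m.
Froude number Fr = V/√(g·D_h) = 1.679/√(9.81×1.014) = 0.533, which is less than 1, so the flow is subcritical.

subcritical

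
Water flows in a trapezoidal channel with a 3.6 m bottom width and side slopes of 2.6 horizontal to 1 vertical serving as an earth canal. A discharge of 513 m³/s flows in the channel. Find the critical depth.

At critical depth, Q² T / (g A³) = 1, i.e. A³/T = Q²/g = 513²/9.81 = 26830.
Trying y = 4.58 m: A³/T = 13070 — too small.
Trying y = 6.31 m: A³/T = 55250 — too large.
Trying y = 5.38 m: A³/T = 26830 — matches.

y_c = 5.38 m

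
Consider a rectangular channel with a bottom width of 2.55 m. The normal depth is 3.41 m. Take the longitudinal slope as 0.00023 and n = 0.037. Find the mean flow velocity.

V = 0.39 m/s

Flow area A = b·y = 2.55 × 3.41 = 8.695 m². Wetted perimeter P = b + 2y = 2.55 + 2×3.41 = 9.37 m.
Hydraulic radius R = A/P = 8.695/9.37 = 0.928 m.
From Manning's equation, V = (1/n) R^(2/3) S^(1/2) = (1/0.037) × 0.928^(2/3) × 0.00023^(1/2) = 0.39 m/s.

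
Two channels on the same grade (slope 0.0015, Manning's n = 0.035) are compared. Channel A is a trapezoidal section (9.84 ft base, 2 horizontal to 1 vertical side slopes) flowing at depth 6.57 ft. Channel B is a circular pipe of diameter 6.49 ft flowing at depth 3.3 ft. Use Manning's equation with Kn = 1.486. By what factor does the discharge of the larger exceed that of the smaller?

Channel A: With bottom width b = 9.84 ft and side slope z = 2: A = (b + zy)y = (9.84 + 2×6.57)×6.57 = 151 ft²; P = b + 2y√(1+z²) = 9.84 + 2×6.57×2.236 = 39.22 ft. Hydraulic radius R = A/P = 151/39.22 = 3.849 ft. Q_A = (1.486/0.035)·151·3.849^(2/3)·√0.0015 = 609.8 ft³/s.
Channel B: For a circular section of diameter D = 6.49 ft at depth y = 3.3 ft, the central angle is θ = 2 arccos(1 − 2y/D) = 3.175 rad. Then A = (D²/8)(θ − sin θ) = 16.9 ft² and P = Dθ/2 = 10.3 ft. Hydraulic radius R = A/P = 16.9/10.3 = 1.64 ft. Q_B = (1.486/0.035)·16.9·1.64^(2/3)·√0.0015 = 38.64 ft³/s.
The larger discharge is 609.8 ft³/s and the smaller is 38.64 ft³/s; the ratio is 15.8.

15.8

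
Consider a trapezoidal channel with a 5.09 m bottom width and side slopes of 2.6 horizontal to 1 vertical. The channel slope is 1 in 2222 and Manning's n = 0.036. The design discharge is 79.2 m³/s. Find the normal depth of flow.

y_n = 4.43 m

Manning's equation rearranged: A R^(2/3) = nQ / (1·√S) = 0.036 × 79.2 / (√0.00045) = 134.4.
At y = 3.83 m: A R^(2/3) = 96.92 — low.
At y = 5.64 m: A R^(2/3) = 234.4 — high.
At y = 4.43 m: A R^(2/3) = 134.5 — matches.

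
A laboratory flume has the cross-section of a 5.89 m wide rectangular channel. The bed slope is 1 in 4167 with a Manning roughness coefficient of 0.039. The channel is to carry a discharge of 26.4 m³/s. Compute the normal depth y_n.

y_n = 6.95 m

Manning's equation rearranged: A R^(2/3) = nQ / (1·√S) = 0.039 × 26.4 / (√0.00024) = 66.46.
Try y = 5.42 m: A R^(2/3) = 49.11 — too small.
Try y = 6.95 m: A R^(2/3) = 66.46 — matches.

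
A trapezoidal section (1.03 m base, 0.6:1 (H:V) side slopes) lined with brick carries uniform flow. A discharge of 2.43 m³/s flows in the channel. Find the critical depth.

y_c = 0.715 m

At critical depth, Q² T / (g A³) = 1, i.e. A³/T = Q²/g = 2.43²/9.81 = 0.6019.
Trying y = 0.555 m: A³/T = 0.2552 — short.
Trying y = 0.777 m: A³/T = 0.8007 — over.
Trying y = 0.715 m: A³/T = 0.6013 — matches.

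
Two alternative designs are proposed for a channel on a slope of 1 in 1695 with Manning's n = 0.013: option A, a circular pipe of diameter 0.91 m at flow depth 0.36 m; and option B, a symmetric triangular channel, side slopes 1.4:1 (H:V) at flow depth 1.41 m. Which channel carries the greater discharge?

channel B

Channel A: For a circular section of diameter D = 0.91 m at depth y = 0.36 m, the central angle is θ = 2 arccos(1 − 2y/D) = 2.721 rad. Then A = (D²/8)(θ − sin θ) = 0.2394 m² and P = Dθ/2 = 1.238 m. Hydraulic radius R = A/P = 0.2394/1.238 = 0.1934 m. Q_A = (1/0.013)·0.2394·0.1934^(2/3)·√0.00059 = 0.1496 m³/s.
Channel B: For a triangular section with side slope z = 1.4: A = zy² = 1.4×1.41² = 2.783 m²; P = 2y√(1+z²) = 2×1.41×1.72 = 4.852 m. Hydraulic radius R = A/P = 2.783/4.852 = 0.5737 m. Q_B = (1/0.013)·2.783·0.5737^(2/3)·√0.00059 = 3.59 m³/s.
Q_A = 0.1496 m³/s vs Q_B = 3.59 m³/s, so channel B carries more.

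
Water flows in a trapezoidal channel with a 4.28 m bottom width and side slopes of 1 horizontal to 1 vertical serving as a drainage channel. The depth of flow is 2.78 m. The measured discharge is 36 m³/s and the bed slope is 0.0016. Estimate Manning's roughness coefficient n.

With bottom width b = 4.28 m and side slope z = 1: A = (b + zy)y = (4.28 + 1×2.78)×2.78 = 19.63 m²; P = b + 2y√(1+z²) = 4.28 + 2×2.78×1.414 = 12.14 m.
Hydraulic radius R = A/P = 19.63/12.14 = 1.616 m.
Rearranging Manning's equation: n = (1/Q) A R^(2/3) S^(1/2) = (1/36) × 19.63 × 1.616^(2/3) × √0.0016 = 0.03.

n = 0.03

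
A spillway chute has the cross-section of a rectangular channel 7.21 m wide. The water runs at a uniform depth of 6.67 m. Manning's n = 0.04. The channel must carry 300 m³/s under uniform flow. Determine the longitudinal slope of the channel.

Flow area A = b·y = 7.21 × 6.67 = 48.09 m². Wetted perimeter P = b + 2y = 7.21 + 2×6.67 = 20.55 m.
Hydraulic radius R = A/P = 48.09/20.55 = 2.34 m.
From Manning's equation, S = [nQ / (1 A R^(2/3))]² = [0.04 × 300 / (1 × 48.09 × 2.34^(2/3))]² = 0.02.

S = 0.02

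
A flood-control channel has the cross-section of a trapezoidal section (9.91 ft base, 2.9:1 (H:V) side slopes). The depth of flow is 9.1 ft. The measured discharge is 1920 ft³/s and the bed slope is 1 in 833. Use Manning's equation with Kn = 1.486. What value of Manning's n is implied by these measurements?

n = 0.026

With bottom width b = 9.91 ft and side slope z = 2.9: A = (b + zy)y = (9.91 + 2.9×9.1)×9.1 = 330.3 ft²; P = b + 2y√(1+z²) = 9.91 + 2×9.1×3.068 = 65.74 ft.
Hydraulic radius R = A/P = 330.3/65.74 = 5.025 ft.
Rearranging Manning's equation: n = (1.486/Q) A R^(2/3) S^(1/2) = (1.486/1920) × 330.3 × 5.025^(2/3) × √0.0012 = 0.026.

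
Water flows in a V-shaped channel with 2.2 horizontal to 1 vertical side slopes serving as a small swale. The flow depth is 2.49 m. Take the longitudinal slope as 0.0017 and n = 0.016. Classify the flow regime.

subcritical

For a triangular section with side slope z = 2.2: A = zy² = 2.2×2.49² = 13.64 m²; P = 2y√(1+z²) = 2×2.49×2.417 = 12.03 m.
Hydraulic radius R = A/P = 13.64/12.03 = 1.133 m.
V = (1/n) R^(2/3) √S = (1/0.016) × 1.133^(2/3) × √0.0017 = 2.801 m/s. Hydraulic depth D_h = A/T = 13.64/10.96 = 1.245 m.
Froude number Fr = V/√(g·D_h) = 2.801/√(9.81×1.245) = 0.802, which is less than 1, so the flow is subcritical.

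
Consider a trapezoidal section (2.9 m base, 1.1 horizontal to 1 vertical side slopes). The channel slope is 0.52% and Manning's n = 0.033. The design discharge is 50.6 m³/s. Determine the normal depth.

Manning's equation rearranged: A R^(2/3) = nQ / (1·√S) = 0.033 × 50.6 / (√0.0052) = 23.16.
At y = 3.28 m: A R^(2/3) = 30.25 — over.
At y = 2.88 m: A R^(2/3) = 23.15 — close enough.

y_n = 2.88 m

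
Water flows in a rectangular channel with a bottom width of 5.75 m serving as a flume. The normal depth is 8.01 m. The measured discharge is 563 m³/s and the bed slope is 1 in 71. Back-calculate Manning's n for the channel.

Flow area A = b·y = 5.75 × 8.01 = 46.06 m². Wetted perimeter P = b + 2y = 5.75 + 2×8.01 = 21.77 m.
Hydraulic radius R = A/P = 46.06/21.77 = 2.116 m.
Rearranging Manning's equation: n = (1/Q) A R^(2/3) S^(1/2) = (1/563) × 46.06 × 2.116^(2/3) × √0.01408 = 0.016.

n = 0.016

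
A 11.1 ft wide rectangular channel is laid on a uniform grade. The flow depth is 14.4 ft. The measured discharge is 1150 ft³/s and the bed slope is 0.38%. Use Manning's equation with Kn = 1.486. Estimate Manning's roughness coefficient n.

Flow area A = b·y = 11.1 × 14.4 = 159.8 ft². Wetted perimeter P = b + 2y = 11.1 + 2×14.4 = 39.9 ft.
Hydraulic radius R = A/P = 159.8/39.9 = 4.006 ft.
Rearranging Manning's equation: n = (1.486/Q) A R^(2/3) S^(1/2) = (1.486/1150) × 159.8 × 4.006^(2/3) × √0.0038 = 0.0321.

n = 0.0321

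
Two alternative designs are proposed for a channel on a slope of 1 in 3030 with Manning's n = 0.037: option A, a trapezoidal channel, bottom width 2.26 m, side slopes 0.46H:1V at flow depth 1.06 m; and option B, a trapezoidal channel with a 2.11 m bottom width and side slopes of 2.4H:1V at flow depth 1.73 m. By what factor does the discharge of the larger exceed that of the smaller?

4.96

Channel A: With bottom width b = 2.26 m and side slope z = 0.46: A = (b + zy)y = (2.26 + 0.46×1.06)×1.06 = 2.912 m²; P = b + 2y√(1+z²) = 2.26 + 2×1.06×1.101 = 4.594 m. Hydraulic radius R = A/P = 2.912/4.594 = 0.634 m. Q_A = (1/0.037)·2.912·0.634^(2/3)·√0.00033 = 1.055 m³/s.
Channel B: With bottom width b = 2.11 m and side slope z = 2.4: A = (b + zy)y = (2.11 + 2.4×1.73)×1.73 = 10.83 m²; P = b + 2y√(1+z²) = 2.11 + 2×1.73×2.6 = 11.11 m. Hydraulic radius R = A/P = 10.83/11.11 = 0.9754 m. Q_B = (1/0.037)·10.83·0.9754^(2/3)·√0.00033 = 5.232 m³/s.
The larger discharge is 5.232 m³/s and the smaller is 1.055 m³/s; the ratio is 4.96.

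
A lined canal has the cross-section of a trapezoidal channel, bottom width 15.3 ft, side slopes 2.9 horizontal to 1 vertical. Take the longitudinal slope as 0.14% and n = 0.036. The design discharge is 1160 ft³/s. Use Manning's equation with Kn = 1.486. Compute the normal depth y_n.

y_n = 7.45 ft

Manning's equation rearranged: A R^(2/3) = nQ / (1.486·√S) = 0.036 × 1160 / (1.486 × √0.0014) = 751.1.
Trying y = 5.34 ft: A R^(2/3) = 373.2 — short.
Trying y = 7.45 ft: A R^(2/3) = 750.2 — matches.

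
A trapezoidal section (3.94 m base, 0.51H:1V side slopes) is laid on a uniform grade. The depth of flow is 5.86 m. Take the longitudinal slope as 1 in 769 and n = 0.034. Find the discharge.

Q = 76.7 m³/s

With bottom width b = 3.94 m and side slope z = 0.51: A = (b + zy)y = (3.94 + 0.51×5.86)×5.86 = 40.6 m²; P = b + 2y√(1+z²) = 3.94 + 2×5.86×1.123 = 17.1 m.
Hydraulic radius R = A/P = 40.6/17.1 = 2.375 m.
Manning's equation: Q = (1/n) A R^(2/3) S^(1/2) = (1/0.034) × 40.6 × 2.375^(2/3) × 0.0013^(1/2) = 76.7 m³/s.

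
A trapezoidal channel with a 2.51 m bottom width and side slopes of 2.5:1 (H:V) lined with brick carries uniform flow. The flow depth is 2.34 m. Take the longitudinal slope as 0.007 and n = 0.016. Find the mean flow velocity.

V = 6.21 m/s

With bottom width b = 2.51 m and side slope z = 2.5: A = (b + zy)y = (2.51 + 2.5×2.34)×2.34 = 19.56 m²; P = b + 2y√(1+z²) = 2.51 + 2×2.34×2.693 = 15.11 m.
Hydraulic radius R = A/P = 19.56/15.11 = 1.295 m.
From Manning's equation, V = (1/n) R^(2/3) S^(1/2) = (1/0.016) × 1.295^(2/3) × 0.007^(1/2) = 6.21 m/s.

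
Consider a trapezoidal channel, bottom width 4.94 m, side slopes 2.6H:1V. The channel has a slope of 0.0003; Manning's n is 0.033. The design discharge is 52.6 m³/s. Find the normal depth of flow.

Manning's equation rearranged: A R^(2/3) = nQ / (1·√S) = 0.033 × 52.6 / (√0.0003) = 100.2.
At y = 3.35 m: A R^(2/3) = 71.06 — short.
At y = 5 m: A R^(2/3) = 175.4 — over.
At y = 3.91 m: A R^(2/3) = 100.2 — close enough.

y_n = 3.91 m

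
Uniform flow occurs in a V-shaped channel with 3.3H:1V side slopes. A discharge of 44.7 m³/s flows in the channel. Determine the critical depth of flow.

At critical depth, Q² T / (g A³) = 1, i.e. A³/T = Q²/g = 44.7²/9.81 = 203.7.
At y = 1.52 m: A³/T = 44.18 — low.
At y = 2.06 m: A³/T = 202 — close enough.

y_c = 2.06 m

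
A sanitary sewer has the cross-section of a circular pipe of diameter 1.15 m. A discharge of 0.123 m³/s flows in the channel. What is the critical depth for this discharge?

At critical depth, Q² T / (g A³) = 1, i.e. A³/T = Q²/g = 0.123²/9.81 = 0.001542.
Try y = 0.21 m: A³/T = 0.002461 — over.
Try y = 0.154 m: A³/T = 0.0007261 — short.
Try y = 0.186 m: A³/T = 0.001528 — matches.

y_c = 0.186 m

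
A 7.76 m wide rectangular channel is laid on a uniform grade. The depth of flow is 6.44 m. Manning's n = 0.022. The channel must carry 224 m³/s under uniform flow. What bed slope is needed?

Flow area A = b·y = 7.76 × 6.44 = 49.97 m². Wetted perimeter P = b + 2y = 7.76 + 2×6.44 = 20.64 m.
Hydraulic radius R = A/P = 49.97/20.64 = 2.421 m.
From Manning's equation, S = [nQ / (1 A R^(2/3))]² = [0.022 × 224 / (1 × 49.97 × 2.421^(2/3))]² = 0.00299.

S = 0.00299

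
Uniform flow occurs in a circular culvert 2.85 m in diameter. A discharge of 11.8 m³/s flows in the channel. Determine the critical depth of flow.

At critical depth, Q² T / (g A³) = 1, i.e. A³/T = Q²/g = 11.8²/9.81 = 14.19.
Trying y = 1.81 m: A³/T = 28.44 — too large.
Trying y = 1.25 m: A³/T = 6.899 — too small.
Trying y = 1.51 m: A³/T = 14.21 — matches.

y_c = 1.51 m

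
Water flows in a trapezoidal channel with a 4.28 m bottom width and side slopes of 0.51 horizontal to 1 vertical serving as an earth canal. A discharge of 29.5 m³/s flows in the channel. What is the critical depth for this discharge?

At critical depth, Q² T / (g A³) = 1, i.e. A³/T = Q²/g = 29.5²/9.81 = 88.71.
At y = 1.9 m: A³/T = 159.5 — over.
At y = 1.32 m: A³/T = 49.68 — short.
At y = 1.58 m: A³/T = 88.07 — ≈ 88.71.

y_c = 1.58 m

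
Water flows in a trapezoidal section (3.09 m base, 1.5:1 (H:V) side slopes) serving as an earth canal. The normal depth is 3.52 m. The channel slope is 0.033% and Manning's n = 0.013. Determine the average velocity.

With bottom width b = 3.09 m and side slope z = 1.5: A = (b + zy)y = (3.09 + 1.5×3.52)×3.52 = 29.46 m²; P = b + 2y√(1+z²) = 3.09 + 2×3.52×1.803 = 15.78 m.
Hydraulic radius R = A/P = 29.46/15.78 = 1.867 m.
From Manning's equation, V = (1/n) R^(2/3) S^(1/2) = (1/0.013) × 1.867^(2/3) × 0.00033^(1/2) = 2.12 m/s.

V = 2.12 m/s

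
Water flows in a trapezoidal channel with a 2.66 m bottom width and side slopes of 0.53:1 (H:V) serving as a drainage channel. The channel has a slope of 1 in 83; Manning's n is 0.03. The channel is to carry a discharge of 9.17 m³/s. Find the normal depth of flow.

Manning's equation rearranged: A R^(2/3) = nQ / (1·√S) = 0.03 × 9.17 / (√0.01205) = 2.506.
At y = 1.13 m: A R^(2/3) = 2.919 — too large.
At y = 0.899 m: A R^(2/3) = 2.007 — too small.
At y = 1.03 m: A R^(2/3) = 2.507 — matches.

y_n = 1.03 m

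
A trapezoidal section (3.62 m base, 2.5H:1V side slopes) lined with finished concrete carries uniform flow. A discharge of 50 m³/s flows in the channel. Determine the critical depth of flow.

y_c = 1.81 m

At critical depth, Q² T / (g A³) = 1, i.e. A³/T = Q²/g = 50²/9.81 = 254.8.
Try y = 2.04 m: A³/T = 407.3 — high.
Try y = 1.81 m: A³/T = 252.9 — ≈ 254.8.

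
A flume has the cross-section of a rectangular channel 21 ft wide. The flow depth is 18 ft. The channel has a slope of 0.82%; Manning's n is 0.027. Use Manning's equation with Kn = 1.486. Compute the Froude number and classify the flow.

subcritical

Flow area A = b·y = 21 × 18 = 378 ft². Wetted perimeter P = b + 2y = 21 + 2×18 = 57 ft.
Hydraulic radius R = A/P = 378/57 = 6.632 ft.
V = (1.486/n) R^(2/3) √S = (1.486/0.027) × 6.632^(2/3) × √0.0082 = 17.59 ft/s. Hydraulic depth D_h = A/T = 378/21 = 18 ft.
Froude number Fr = V/√(g·D_h) = 17.59/√(32.2×18) = 0.731, which is less than 1, so the flow is subcritical.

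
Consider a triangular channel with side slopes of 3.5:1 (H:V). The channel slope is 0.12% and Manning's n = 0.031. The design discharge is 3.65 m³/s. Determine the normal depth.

y_n = 1.17 m

Manning's equation rearranged: A R^(2/3) = nQ / (1·√S) = 0.031 × 3.65 / (√0.0012) = 3.266.
Trying y = 1.43 m: A R^(2/3) = 5.575 — over.
Trying y = 0.895 m: A R^(2/3) = 1.598 — short.
Trying y = 1.17 m: A R^(2/3) = 3.265 — close enough.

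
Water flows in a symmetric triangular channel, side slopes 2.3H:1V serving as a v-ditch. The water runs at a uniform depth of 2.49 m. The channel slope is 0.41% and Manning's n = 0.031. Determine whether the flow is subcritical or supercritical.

subcritical

For a triangular section with side slope z = 2.3: A = zy² = 2.3×2.49² = 14.26 m²; P = 2y√(1+z²) = 2×2.49×2.508 = 12.49 m.
Hydraulic radius R = A/P = 14.26/12.49 = 1.142 m.
V = (1/n) R^(2/3) √S = (1/0.031) × 1.142^(2/3) × √0.0041 = 2.256 m/s. Hydraulic depth D_h = A/T = 14.26/11.45 = 1.245 m.
Froude number Fr = V/√(g·D_h) = 2.256/√(9.81×1.245) = 0.646, which is less than 1, so the flow is subcritical.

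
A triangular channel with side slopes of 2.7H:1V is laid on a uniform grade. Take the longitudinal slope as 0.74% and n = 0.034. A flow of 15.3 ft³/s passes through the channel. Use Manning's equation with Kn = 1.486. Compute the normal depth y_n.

Manning's equation rearranged: A R^(2/3) = nQ / (1.486·√S) = 0.034 × 15.3 / (1.486 × √0.0074) = 4.069.
Trying y = 1.05 ft: A R^(2/3) = 1.856 — too small.
Trying y = 1.69 ft: A R^(2/3) = 6.603 — too large.
Trying y = 1.41 ft: A R^(2/3) = 4.074 — matches.

y_n = 1.41 ft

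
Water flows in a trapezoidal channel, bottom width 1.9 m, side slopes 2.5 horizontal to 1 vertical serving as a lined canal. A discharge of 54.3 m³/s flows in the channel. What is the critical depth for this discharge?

At critical depth, Q² T / (g A³) = 1, i.e. A³/T = Q²/g = 54.3²/9.81 = 300.6.
At y = 2.41 m: A³/T = 499.4 — too large.
At y = 1.92 m: A³/T = 185.1 — too small.
At y = 2.15 m: A³/T = 302.5 — matches.

y_c = 2.15 m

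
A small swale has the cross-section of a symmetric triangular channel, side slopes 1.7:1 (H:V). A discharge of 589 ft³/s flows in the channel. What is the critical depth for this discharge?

y_c = 5.95 ft

At critical depth, Q² T / (g A³) = 1, i.e. A³/T = Q²/g = 589²/32.2 = 10770.
Try y = 6.92 ft: A³/T = 22930 — over.
Try y = 4.34 ft: A³/T = 2225 — short.
Try y = 5.95 ft: A³/T = 10780 — close enough.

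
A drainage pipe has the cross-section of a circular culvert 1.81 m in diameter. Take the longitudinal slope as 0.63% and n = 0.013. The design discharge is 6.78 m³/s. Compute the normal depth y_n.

y_n = 1.15 m

Manning's equation rearranged: A R^(2/3) = nQ / (1·√S) = 0.013 × 6.78 / (√0.0063) = 1.11.
Try y = 0.924 m: A R^(2/3) = 0.7854 — too small.
Try y = 1.3 m: A R^(2/3) = 1.312 — too large.
Try y = 1.15 m: A R^(2/3) = 1.11 — ≈ 1.11.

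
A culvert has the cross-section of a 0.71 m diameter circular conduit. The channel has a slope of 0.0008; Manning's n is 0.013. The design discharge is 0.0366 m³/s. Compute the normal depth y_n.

y_n = 0.176 m

Manning's equation rearranged: A R^(2/3) = nQ / (1·√S) = 0.013 × 0.0366 / (√0.0008) = 0.01682.
At y = 0.147 m: A R^(2/3) = 0.01174 — too small.
At y = 0.197 m: A R^(2/3) = 0.02103 — too large.
At y = 0.176 m: A R^(2/3) = 0.01684 — matches.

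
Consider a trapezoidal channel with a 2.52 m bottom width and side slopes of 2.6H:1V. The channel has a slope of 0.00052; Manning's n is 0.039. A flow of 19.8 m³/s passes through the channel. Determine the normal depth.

Manning's equation rearranged: A R^(2/3) = nQ / (1·√S) = 0.039 × 19.8 / (√0.00052) = 33.86.
Trying y = 3.35 m: A R^(2/3) = 55.17 — too large.
Trying y = 2.72 m: A R^(2/3) = 33.83 — matches.

y_n = 2.72 m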